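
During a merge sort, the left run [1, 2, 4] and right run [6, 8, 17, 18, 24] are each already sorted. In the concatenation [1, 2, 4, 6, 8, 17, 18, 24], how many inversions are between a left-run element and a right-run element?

For each element r of the right run, count left-run elements greater than r:
r = 6: none → 0
r = 8: none → 0
r = 17: none → 0
r = 18: none → 0
r = 24: none → 0
Cross-inversions: 0 + 0 + 0 + 0 + 0 = 0

0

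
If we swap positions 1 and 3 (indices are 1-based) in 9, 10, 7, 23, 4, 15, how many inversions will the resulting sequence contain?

6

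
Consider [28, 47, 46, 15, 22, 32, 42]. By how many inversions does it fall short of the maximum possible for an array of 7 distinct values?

10

Maximum inversions for 7 distinct elements is C(7, 2) = 7·6/2 = 21.
Current inversions — for each element, count later smaller elements:
28: 2
47: 5
46: 4
15: 0
22: 0
32: 0
42: 0
Current total: 2 + 5 + 4 + 0 + 0 + 0 + 0 = 11
Shortfall: 21 − 11 = 10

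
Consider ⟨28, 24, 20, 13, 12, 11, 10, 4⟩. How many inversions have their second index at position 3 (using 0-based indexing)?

3 such elements

The element at index 3 is 13.
Elements before it: 28, 24, 20
Those larger than 13: 28, 24, 20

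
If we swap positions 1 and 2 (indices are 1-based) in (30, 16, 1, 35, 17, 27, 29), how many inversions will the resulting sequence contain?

8 inversions

Positions 1 and 2 hold 30 and 16; after swapping, the array is [16, 30, 1, 35, 17, 27, 29].
For each element, count later entries that are smaller:
16 → 1 → 1
30 → 1, 17, 27, 29 → 4
1 → none → 0
35 → 17, 27, 29 → 3
17 → none → 0
27 → none → 0
29 → none → 0
Sum: 1 + 4 + 0 + 3 + 0 + 0 + 0 = 8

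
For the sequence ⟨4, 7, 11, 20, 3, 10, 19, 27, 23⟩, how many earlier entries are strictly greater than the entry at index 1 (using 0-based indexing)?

The element at index 1 is 7.
Elements before it: 4
None of them are larger than 7.

0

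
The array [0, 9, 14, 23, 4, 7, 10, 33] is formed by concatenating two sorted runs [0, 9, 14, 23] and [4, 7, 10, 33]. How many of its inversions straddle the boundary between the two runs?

8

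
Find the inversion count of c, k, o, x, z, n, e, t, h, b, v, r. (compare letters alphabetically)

Count, for each position, how many later elements it exceeds:
c: 1
k: 3
o: 4
x: 7
z: 7
n: 3
e: 1
t: 3
h: 1
b: 0
v: 1
r: 0
Sum: 1 + 3 + 4 + 7 + 7 + 3 + 1 + 3 + 1 + 0 + 1 + 0 = 31

31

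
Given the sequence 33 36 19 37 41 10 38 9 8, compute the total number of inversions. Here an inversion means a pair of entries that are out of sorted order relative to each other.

Inversions: 23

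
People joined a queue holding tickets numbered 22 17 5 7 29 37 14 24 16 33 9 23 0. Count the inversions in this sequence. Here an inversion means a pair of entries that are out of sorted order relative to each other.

Element-by-element contributions:
22 → 17, 5, 7, 14, 16, 9, 0 → 7
17 → 5, 7, 14, 16, 9, 0 → 6
5 → 0 → 1
7 → 0 → 1
29 → 14, 24, 16, 9, 23, 0 → 6
37 → 14, 24, 16, 33, 9, 23, 0 → 7
14 → 9, 0 → 2
24 → 16, 9, 23, 0 → 4
16 → 9, 0 → 2
33 → 9, 23, 0 → 3
9 → 0 → 1
23 → 0 → 1
0 → none → 0
Sum: 7 + 6 + 1 + 1 + 6 + 7 + 2 + 4 + 2 + 3 + 1 + 1 + 0 = 41

41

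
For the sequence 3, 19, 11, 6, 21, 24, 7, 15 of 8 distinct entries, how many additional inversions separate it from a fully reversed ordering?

Maximum inversions for 8 distinct elements is C(8, 2) = 8·7/2 = 28.
Current inversions — for each element, count later smaller elements:
3: 0
19: 4
11: 2
6: 0
21: 2
24: 2
7: 0
15: 0
Current total: 0 + 4 + 2 + 0 + 2 + 2 + 0 + 0 = 10
Shortfall: 28 − 10 = 18

18 inversions short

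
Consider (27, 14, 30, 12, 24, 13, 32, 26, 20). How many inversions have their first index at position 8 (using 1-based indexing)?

1

The element at index 8 is 26.
Elements after it: 20
Those smaller than 26: 20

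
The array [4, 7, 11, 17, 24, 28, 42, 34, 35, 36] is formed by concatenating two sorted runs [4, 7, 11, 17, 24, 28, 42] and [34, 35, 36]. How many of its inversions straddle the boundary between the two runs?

Count, for every r in R, how many entries of L exceed r:
r = 34: 42 → 1
r = 35: 42 → 1
r = 36: 42 → 1
Cross-inversions: 1 + 1 + 1 = 3

3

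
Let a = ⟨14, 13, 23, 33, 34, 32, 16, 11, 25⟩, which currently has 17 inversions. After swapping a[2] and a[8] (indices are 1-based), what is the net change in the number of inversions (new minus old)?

-1

Positions 2 and 8 hold 13 and 11; after swapping, the array is [14, 11, 23, 33, 34, 32, 16, 13, 25].
For each element, count later entries that are smaller:
14: 2
11: 0
23: 2
33: 4
34: 4
32: 3
16: 1
13: 0
25: 0
Sum: 2 + 0 + 2 + 4 + 4 + 3 + 1 + 0 + 0 = 16
Change: 16 − 17 = -1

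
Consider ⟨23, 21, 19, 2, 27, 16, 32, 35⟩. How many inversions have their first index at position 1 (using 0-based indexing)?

3 such elements

The element at index 1 is 21.
Elements after it: 19, 2, 27, 16, 32, 35
Those smaller than 21: 19, 2, 16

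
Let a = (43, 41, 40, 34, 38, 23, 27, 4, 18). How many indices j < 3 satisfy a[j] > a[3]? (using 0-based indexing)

The element at index 3 is 34.
Elements before it: 43, 41, 40
Those larger than 34: 43, 41, 40

3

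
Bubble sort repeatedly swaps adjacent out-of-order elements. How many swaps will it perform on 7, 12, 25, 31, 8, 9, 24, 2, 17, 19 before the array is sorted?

21 swaps

Minimum adjacent swaps = number of inversions (each swap of adjacent out-of-order elements removes one inversion and no swap can remove more).
Count inversions — for each element, later elements that are smaller:
7: 2 → 1
12: 8, 9, 2 → 3
25: 8, 9, 24, 2, 17, 19 → 6
31: 8, 9, 24, 2, 17, 19 → 6
8: 2 → 1
9: 2 → 1
24: 2, 17, 19 → 3
2: none → 0
17: none → 0
19: none → 0
Total inversions: 1 + 3 + 6 + 6 + 1 + 1 + 3 + 0 + 0 + 0 = 21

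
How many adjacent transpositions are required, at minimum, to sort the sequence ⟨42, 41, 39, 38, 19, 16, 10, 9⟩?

28 swaps

The minimum number of adjacent swaps to sort an array equals its inversion count, since every such swap removes exactly one inversion.
Count inversions — for each element, later elements that are smaller:
42: 41, 39, 38, 19, 16, 10, 9 → 7
41: 39, 38, 19, 16, 10, 9 → 6
39: 38, 19, 16, 10, 9 → 5
38: 19, 16, 10, 9 → 4
19: 16, 10, 9 → 3
16: 10, 9 → 2
10: 9 → 1
9: none → 0
Total inversions: 7 + 6 + 5 + 4 + 3 + 2 + 1 + 0 = 28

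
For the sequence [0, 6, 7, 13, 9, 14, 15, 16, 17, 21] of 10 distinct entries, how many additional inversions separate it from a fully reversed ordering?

44 inversions short

Maximum inversions for 10 distinct elements is C(10, 2) = 10·9/2 = 45.
Current inversions — for each element, count later smaller elements:
0: 0
6: 0
7: 0
13: 1
9: 0
14: 0
15: 0
16: 0
17: 0
21: 0
Current total: 0 + 0 + 0 + 1 + 0 + 0 + 0 + 0 + 0 + 0 = 1
Shortfall: 45 − 1 = 44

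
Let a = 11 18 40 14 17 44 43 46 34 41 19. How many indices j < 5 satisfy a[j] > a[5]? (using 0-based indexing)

0 such elements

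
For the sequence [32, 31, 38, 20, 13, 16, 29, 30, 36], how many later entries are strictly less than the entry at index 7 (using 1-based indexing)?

0 such elements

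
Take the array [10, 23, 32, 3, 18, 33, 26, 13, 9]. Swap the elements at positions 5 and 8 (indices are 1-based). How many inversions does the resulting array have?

18

Positions 5 and 8 hold 18 and 13; after swapping, the array is [10, 23, 32, 3, 13, 33, 26, 18, 9].
For each element, count later entries that are smaller:
10 → 3, 9 → 2
23 → 3, 13, 18, 9 → 4
32 → 3, 13, 26, 18, 9 → 5
3 → none → 0
13 → 9 → 1
33 → 26, 18, 9 → 3
26 → 18, 9 → 2
18 → 9 → 1
9 → none → 0
Sum: 2 + 4 + 5 + 0 + 1 + 3 + 2 + 1 + 0 = 18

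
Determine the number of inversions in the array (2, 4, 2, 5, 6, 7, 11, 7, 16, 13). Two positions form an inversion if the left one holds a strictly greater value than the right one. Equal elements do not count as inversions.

3 out-of-order pairs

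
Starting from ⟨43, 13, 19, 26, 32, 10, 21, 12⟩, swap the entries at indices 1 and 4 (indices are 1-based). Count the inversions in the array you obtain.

Positions 1 and 4 hold 43 and 26; after swapping, the array is [26, 13, 19, 43, 32, 10, 21, 12].
Sweep left to right; for each value list the smaller values that follow it:
26 → 13, 19, 10, 21, 12 → 5
13 → 10, 12 → 2
19 → 10, 12 → 2
43 → 32, 10, 21, 12 → 4
32 → 10, 21, 12 → 3
10 → none → 0
21 → 12 → 1
12 → none → 0
Sum: 5 + 2 + 2 + 4 + 3 + 0 + 1 + 0 = 17

17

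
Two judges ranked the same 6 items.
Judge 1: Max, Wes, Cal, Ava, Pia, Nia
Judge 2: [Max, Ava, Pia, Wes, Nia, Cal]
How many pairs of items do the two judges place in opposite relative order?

Discordant pairs: 5

Assign each item its position (1..6) in the first ordering, then rewrite the second ordering as that position sequence:
positions: Max→1, Wes→2, Cal→3, Ava→4, Pia→5, Nia→6
second ordering as positions: [1, 4, 5, 2, 6, 3]
Discordant pairs = inversions in this position sequence.
1: 0
4: 2, 3 → 2
5: 2, 3 → 2
2: 0
6: 3 → 1
3: 0
Total: 0 + 2 + 2 + 0 + 1 + 0 = 5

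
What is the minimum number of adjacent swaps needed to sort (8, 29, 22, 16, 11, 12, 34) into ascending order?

There are 9 adjacent swaps.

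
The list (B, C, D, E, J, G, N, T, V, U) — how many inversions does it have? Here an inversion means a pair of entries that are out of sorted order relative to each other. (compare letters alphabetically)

2 inversions

Element-by-element contributions:
B → none → 0
C → none → 0
D → none → 0
E → none → 0
J → G → 1
G → none → 0
N → none → 0
T → none → 0
V → U → 1
U → none → 0
Sum: 0 + 0 + 0 + 0 + 1 + 0 + 0 + 0 + 1 + 0 = 2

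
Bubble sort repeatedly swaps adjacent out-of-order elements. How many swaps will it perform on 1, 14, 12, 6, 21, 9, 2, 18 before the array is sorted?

Swaps: 12

The minimum number of adjacent swaps to sort an array equals its inversion count, since every such swap removes exactly one inversion.
Count inversions — for each element, later elements that are smaller:
1: none → 0
14: 12, 6, 9, 2 → 4
12: 6, 9, 2 → 3
6: 2 → 1
21: 9, 2, 18 → 3
9: 2 → 1
2: none → 0
18: none → 0
Total inversions: 0 + 4 + 3 + 1 + 3 + 1 + 0 + 0 = 12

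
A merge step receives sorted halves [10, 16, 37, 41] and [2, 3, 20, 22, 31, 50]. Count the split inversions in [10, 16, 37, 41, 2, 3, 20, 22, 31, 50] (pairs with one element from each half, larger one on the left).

For each element r of the right run, count left-run elements greater than r:
r = 2: 10, 16, 37, 41 → 4
r = 3: 10, 16, 37, 41 → 4
r = 20: 37, 41 → 2
r = 22: 37, 41 → 2
r = 31: 37, 41 → 2
r = 50: none → 0
Cross-inversions: 4 + 4 + 2 + 2 + 2 + 0 = 14

14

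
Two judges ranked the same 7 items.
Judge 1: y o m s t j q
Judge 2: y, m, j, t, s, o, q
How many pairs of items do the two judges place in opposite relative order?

7

Assign each item its position (1..7) in the first ordering, then rewrite the second ordering as that position sequence:
positions: y→1, o→2, m→3, s→4, t→5, j→6, q→7
second ordering as positions: [1, 3, 6, 5, 4, 2, 7]
Discordant pairs = inversions in this position sequence.
1: 0
3: 2 → 1
6: 5, 4, 2 → 3
5: 4, 2 → 2
4: 2 → 1
2: 0
7: 0
Total: 0 + 1 + 3 + 2 + 1 + 0 + 0 = 7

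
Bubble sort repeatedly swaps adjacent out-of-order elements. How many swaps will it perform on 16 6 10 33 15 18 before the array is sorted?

Swaps: 5

The minimum number of adjacent swaps to sort an array equals its inversion count, since every such swap removes exactly one inversion.
Count inversions — for each element, later elements that are smaller:
16: 6, 10, 15 → 3
6: none → 0
10: none → 0
33: 15, 18 → 2
15: none → 0
18: none → 0
Total inversions: 3 + 0 + 0 + 2 + 0 + 0 = 5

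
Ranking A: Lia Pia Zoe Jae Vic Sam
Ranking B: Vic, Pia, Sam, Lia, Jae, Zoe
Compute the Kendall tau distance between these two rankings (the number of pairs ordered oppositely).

9 discordant pairs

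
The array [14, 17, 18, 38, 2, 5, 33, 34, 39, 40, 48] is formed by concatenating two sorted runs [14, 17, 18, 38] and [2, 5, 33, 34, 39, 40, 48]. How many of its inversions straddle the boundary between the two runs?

Take each right-half value and tally the left-half values above it:
r = 2: 14, 17, 18, 38 → 4
r = 5: 14, 17, 18, 38 → 4
r = 33: 38 → 1
r = 34: 38 → 1
r = 39: none → 0
r = 40: none → 0
r = 48: none → 0
Cross-inversions: 4 + 4 + 1 + 1 + 0 + 0 + 0 = 10

10 split inversions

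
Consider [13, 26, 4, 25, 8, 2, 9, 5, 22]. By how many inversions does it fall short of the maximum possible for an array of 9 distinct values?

15 inversions short

Maximum inversions for 9 distinct elements is C(9, 2) = 9·8/2 = 36.
Current inversions — for each element, count later smaller elements:
13: 5
26: 7
4: 1
25: 5
8: 2
2: 0
9: 1
5: 0
22: 0
Current total: 5 + 7 + 1 + 5 + 2 + 0 + 1 + 0 + 0 = 21
Shortfall: 36 − 21 = 15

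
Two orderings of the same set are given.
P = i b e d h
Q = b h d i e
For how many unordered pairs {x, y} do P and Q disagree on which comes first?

6 disagreeing pairs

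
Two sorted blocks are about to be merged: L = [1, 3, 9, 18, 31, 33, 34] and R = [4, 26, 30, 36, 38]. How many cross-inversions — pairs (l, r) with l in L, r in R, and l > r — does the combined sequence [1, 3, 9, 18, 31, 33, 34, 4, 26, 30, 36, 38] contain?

Take each right-half value and tally the left-half values above it:
r = 4: 9, 18, 31, 33, 34 → 5
r = 26: 31, 33, 34 → 3
r = 30: 31, 33, 34 → 3
r = 36: none → 0
r = 38: none → 0
Cross-inversions: 5 + 3 + 3 + 0 + 0 = 11

11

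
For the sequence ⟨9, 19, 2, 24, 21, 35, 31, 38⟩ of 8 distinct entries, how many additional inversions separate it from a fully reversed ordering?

24

Maximum inversions for 8 distinct elements is C(8, 2) = 8·7/2 = 28.
Current inversions — for each element, count later smaller elements:
9: 1
19: 1
2: 0
24: 1
21: 0
35: 1
31: 0
38: 0
Current total: 1 + 1 + 0 + 1 + 0 + 1 + 0 + 0 = 4
Shortfall: 28 − 4 = 24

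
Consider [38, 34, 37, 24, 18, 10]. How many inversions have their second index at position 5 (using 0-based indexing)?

The element at index 5 is 10.
Elements before it: 38, 34, 37, 24, 18
Those larger than 10: 38, 34, 37, 24, 18

5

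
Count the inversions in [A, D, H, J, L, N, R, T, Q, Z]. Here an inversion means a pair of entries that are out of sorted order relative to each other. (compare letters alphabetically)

Sweep left to right; for each value list the smaller values that follow it:
A: 0
D: 0
H: 0
J: 0
L: 0
N: 0
R: 1
T: 1
Q: 0
Z: 0
Sum: 0 + 0 + 0 + 0 + 0 + 0 + 1 + 1 + 0 + 0 = 2

There are 2 out-of-order pairs.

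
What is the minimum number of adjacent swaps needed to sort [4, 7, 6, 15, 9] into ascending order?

2 adjacent swaps

Minimum adjacent swaps = number of inversions (each swap of adjacent out-of-order elements removes one inversion and no swap can remove more).
Count inversions — for each element, later elements that are smaller:
4: none → 0
7: 6 → 1
6: none → 0
15: 9 → 1
9: none → 0
Total inversions: 0 + 1 + 0 + 1 + 0 = 2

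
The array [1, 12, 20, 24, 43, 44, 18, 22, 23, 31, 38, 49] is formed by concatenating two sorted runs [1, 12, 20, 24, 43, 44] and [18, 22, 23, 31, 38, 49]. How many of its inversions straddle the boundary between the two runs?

Count, for every r in R, how many entries of L exceed r:
r = 18: 20, 24, 43, 44 → 4
r = 22: 24, 43, 44 → 3
r = 23: 24, 43, 44 → 3
r = 31: 43, 44 → 2
r = 38: 43, 44 → 2
r = 49: none → 0
Cross-inversions: 4 + 3 + 3 + 2 + 2 + 0 = 14

14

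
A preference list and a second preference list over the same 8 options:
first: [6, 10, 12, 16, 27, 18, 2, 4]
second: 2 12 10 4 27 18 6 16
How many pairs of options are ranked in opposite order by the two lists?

Assign each item its position (1..8) in the first ordering, then rewrite the second ordering as that position sequence:
positions: 6→1, 10→2, 12→3, 16→4, 27→5, 18→6, 2→7, 4→8
second ordering as positions: [7, 3, 2, 8, 5, 6, 1, 4]
Discordant pairs = inversions in this position sequence.
7: 3, 2, 5, 6, 1, 4 → 6
3: 2, 1 → 2
2: 1 → 1
8: 5, 6, 1, 4 → 4
5: 1, 4 → 2
6: 1, 4 → 2
1: 0
4: 0
Total: 6 + 2 + 1 + 4 + 2 + 2 + 0 + 0 = 17

17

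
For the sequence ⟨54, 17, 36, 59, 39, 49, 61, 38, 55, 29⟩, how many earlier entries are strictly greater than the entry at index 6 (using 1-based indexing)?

2 such elements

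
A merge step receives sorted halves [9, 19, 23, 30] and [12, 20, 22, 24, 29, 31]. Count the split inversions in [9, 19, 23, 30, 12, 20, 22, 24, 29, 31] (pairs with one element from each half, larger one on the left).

9

Count, for every r in R, how many entries of L exceed r:
r = 12: 19, 23, 30 → 3
r = 20: 23, 30 → 2
r = 22: 23, 30 → 2
r = 24: 30 → 1
r = 29: 30 → 1
r = 31: none → 0
Cross-inversions: 3 + 2 + 2 + 1 + 1 + 0 = 9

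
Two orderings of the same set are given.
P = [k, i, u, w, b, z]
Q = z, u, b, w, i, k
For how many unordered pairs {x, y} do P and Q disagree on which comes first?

13 disagreeing pairs

Assign each item its position (1..6) in the first ordering, then rewrite the second ordering as that position sequence:
positions: k→1, i→2, u→3, w→4, b→5, z→6
second ordering as positions: [6, 3, 5, 4, 2, 1]
Discordant pairs = inversions in this position sequence.
6: 3, 5, 4, 2, 1 → 5
3: 2, 1 → 2
5: 4, 2, 1 → 3
4: 2, 1 → 2
2: 1 → 1
1: 0
Total: 5 + 2 + 3 + 2 + 1 + 0 = 13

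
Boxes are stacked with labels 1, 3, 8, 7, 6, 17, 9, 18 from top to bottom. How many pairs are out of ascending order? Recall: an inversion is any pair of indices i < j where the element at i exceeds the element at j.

For each element, count later entries that are smaller:
1 → none → 0
3 → none → 0
8 → 7, 6 → 2
7 → 6 → 1
6 → none → 0
17 → 9 → 1
9 → none → 0
18 → none → 0
Sum: 0 + 0 + 2 + 1 + 0 + 1 + 0 + 0 = 4

4 inversions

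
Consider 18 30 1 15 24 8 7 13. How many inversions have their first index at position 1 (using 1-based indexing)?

The element at index 1 is 18.
Elements after it: 30, 1, 15, 24, 8, 7, 13
Those smaller than 18: 1, 15, 8, 7, 13

5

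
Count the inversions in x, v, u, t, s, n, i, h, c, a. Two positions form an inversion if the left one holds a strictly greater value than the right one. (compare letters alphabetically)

45

Count, for each position, how many later elements it exceeds:
x → v, u, t, s, n, i, h, c, a → 9
v → u, t, s, n, i, h, c, a → 8
u → t, s, n, i, h, c, a → 7
t → s, n, i, h, c, a → 6
s → n, i, h, c, a → 5
n → i, h, c, a → 4
i → h, c, a → 3
h → c, a → 2
c → a → 1
a → none → 0
Sum: 9 + 8 + 7 + 6 + 5 + 4 + 3 + 2 + 1 + 0 = 45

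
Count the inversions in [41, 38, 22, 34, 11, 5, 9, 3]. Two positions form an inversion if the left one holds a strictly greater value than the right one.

26

For each element, count later entries that are smaller:
41 → 38, 22, 34, 11, 5, 9, 3 → 7
38 → 22, 34, 11, 5, 9, 3 → 6
22 → 11, 5, 9, 3 → 4
34 → 11, 5, 9, 3 → 4
11 → 5, 9, 3 → 3
5 → 3 → 1
9 → 3 → 1
3 → none → 0
Sum: 7 + 6 + 4 + 4 + 3 + 1 + 1 + 0 = 26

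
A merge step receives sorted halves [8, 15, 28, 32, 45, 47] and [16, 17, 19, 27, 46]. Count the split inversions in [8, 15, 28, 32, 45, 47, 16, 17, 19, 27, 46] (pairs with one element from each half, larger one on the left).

For each element r of the right run, count left-run elements greater than r:
r = 16: 28, 32, 45, 47 → 4
r = 17: 28, 32, 45, 47 → 4
r = 19: 28, 32, 45, 47 → 4
r = 27: 28, 32, 45, 47 → 4
r = 46: 47 → 1
Cross-inversions: 4 + 4 + 4 + 4 + 1 = 17

There are 17 cross-inversions.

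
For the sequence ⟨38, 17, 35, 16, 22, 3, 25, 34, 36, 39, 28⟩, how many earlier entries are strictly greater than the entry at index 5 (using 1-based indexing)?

2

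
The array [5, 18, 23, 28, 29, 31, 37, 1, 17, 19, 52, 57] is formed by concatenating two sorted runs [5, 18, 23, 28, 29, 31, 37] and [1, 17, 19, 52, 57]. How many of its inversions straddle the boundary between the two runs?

For each element r of the right run, count left-run elements greater than r:
r = 1: 5, 18, 23, 28, 29, 31, 37 → 7
r = 17: 18, 23, 28, 29, 31, 37 → 6
r = 19: 23, 28, 29, 31, 37 → 5
r = 52: none → 0
r = 57: none → 0
Cross-inversions: 7 + 6 + 5 + 0 + 0 = 18

There are 18 split inversions.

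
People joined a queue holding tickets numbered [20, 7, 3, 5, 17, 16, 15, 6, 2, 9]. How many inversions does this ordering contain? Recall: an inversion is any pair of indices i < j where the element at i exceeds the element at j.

28

Sweep left to right; for each value list the smaller values that follow it:
20: 9
7: 4
3: 1
5: 1
17: 5
16: 4
15: 3
6: 1
2: 0
9: 0
Sum: 9 + 4 + 1 + 1 + 5 + 4 + 3 + 1 + 0 + 0 = 28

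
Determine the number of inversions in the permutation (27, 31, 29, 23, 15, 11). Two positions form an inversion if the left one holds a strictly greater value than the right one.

Element-by-element contributions:
27 → 23, 15, 11 → 3
31 → 29, 23, 15, 11 → 4
29 → 23, 15, 11 → 3
23 → 15, 11 → 2
15 → 11 → 1
11 → none → 0
Sum: 3 + 4 + 3 + 2 + 1 + 0 = 13

13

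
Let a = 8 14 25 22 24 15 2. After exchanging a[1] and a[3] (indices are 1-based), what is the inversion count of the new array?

14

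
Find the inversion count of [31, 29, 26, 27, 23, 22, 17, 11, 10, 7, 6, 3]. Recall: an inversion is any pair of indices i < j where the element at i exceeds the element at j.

65

Sweep left to right; for each value list the smaller values that follow it:
31 → 29, 26, 27, 23, 22, 17, 11, 10, 7, 6, 3 → 11
29 → 26, 27, 23, 22, 17, 11, 10, 7, 6, 3 → 10
26 → 23, 22, 17, 11, 10, 7, 6, 3 → 8
27 → 23, 22, 17, 11, 10, 7, 6, 3 → 8
23 → 22, 17, 11, 10, 7, 6, 3 → 7
22 → 17, 11, 10, 7, 6, 3 → 6
17 → 11, 10, 7, 6, 3 → 5
11 → 10, 7, 6, 3 → 4
10 → 7, 6, 3 → 3
7 → 6, 3 → 2
6 → 3 → 1
3 → none → 0
Sum: 11 + 10 + 8 + 8 + 7 + 6 + 5 + 4 + 3 + 2 + 1 + 0 = 65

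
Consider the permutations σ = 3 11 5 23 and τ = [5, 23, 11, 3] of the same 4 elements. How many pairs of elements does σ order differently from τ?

Assign each item its position (1..4) in the first ordering, then rewrite the second ordering as that position sequence:
positions: 3→1, 11→2, 5→3, 23→4
second ordering as positions: [3, 4, 2, 1]
Discordant pairs = inversions in this position sequence.
3: 2, 1 → 2
4: 2, 1 → 2
2: 1 → 1
1: 0
Total: 2 + 2 + 1 + 0 = 5

5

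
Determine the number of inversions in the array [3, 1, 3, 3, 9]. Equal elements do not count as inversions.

Listing every pair i<j with a[i]>a[j] (using 1-based positions):
(1,2): 3 > 1
That's 1 pair.

1 inversion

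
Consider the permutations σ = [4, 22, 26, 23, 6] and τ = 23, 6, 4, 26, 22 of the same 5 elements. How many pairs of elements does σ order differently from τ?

7

Assign each item its position (1..5) in the first ordering, then rewrite the second ordering as that position sequence:
positions: 4→1, 22→2, 26→3, 23→4, 6→5
second ordering as positions: [4, 5, 1, 3, 2]
Discordant pairs = inversions in this position sequence.
4: 1, 3, 2 → 3
5: 1, 3, 2 → 3
1: 0
3: 2 → 1
2: 0
Total: 3 + 3 + 0 + 1 + 0 = 7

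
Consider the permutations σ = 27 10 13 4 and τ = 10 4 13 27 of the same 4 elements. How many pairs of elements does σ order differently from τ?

4

Assign each item its position (1..4) in the first ordering, then rewrite the second ordering as that position sequence:
positions: 27→1, 10→2, 13→3, 4→4
second ordering as positions: [2, 4, 3, 1]
Discordant pairs = inversions in this position sequence.
2: 1 → 1
4: 3, 1 → 2
3: 1 → 1
1: 0
Total: 1 + 2 + 1 + 0 = 4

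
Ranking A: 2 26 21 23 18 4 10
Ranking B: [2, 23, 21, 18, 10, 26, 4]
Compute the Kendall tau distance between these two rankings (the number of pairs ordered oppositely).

Assign each item its position (1..7) in the first ordering, then rewrite the second ordering as that position sequence:
positions: 2→1, 26→2, 21→3, 23→4, 18→5, 4→6, 10→7
second ordering as positions: [1, 4, 3, 5, 7, 2, 6]
Discordant pairs = inversions in this position sequence.
1: 0
4: 3, 2 → 2
3: 2 → 1
5: 2 → 1
7: 2, 6 → 2
2: 0
6: 0
Total: 0 + 2 + 1 + 1 + 2 + 0 + 0 = 6

There are 6 discordant pairs.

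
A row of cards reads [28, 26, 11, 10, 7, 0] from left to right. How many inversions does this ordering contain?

15

Element-by-element contributions:
28 → 26, 11, 10, 7, 0 → 5
26 → 11, 10, 7, 0 → 4
11 → 10, 7, 0 → 3
10 → 7, 0 → 2
7 → 0 → 1
0 → none → 0
Sum: 5 + 4 + 3 + 2 + 1 + 0 = 15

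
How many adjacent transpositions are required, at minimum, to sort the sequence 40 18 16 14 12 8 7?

The minimum number of adjacent swaps to sort an array equals its inversion count, since every such swap removes exactly one inversion.
Count inversions — for each element, later elements that are smaller:
40: 18, 16, 14, 12, 8, 7 → 6
18: 16, 14, 12, 8, 7 → 5
16: 14, 12, 8, 7 → 4
14: 12, 8, 7 → 3
12: 8, 7 → 2
8: 7 → 1
7: none → 0
Total inversions: 6 + 5 + 4 + 3 + 2 + 1 + 0 = 21

There are 21 swaps.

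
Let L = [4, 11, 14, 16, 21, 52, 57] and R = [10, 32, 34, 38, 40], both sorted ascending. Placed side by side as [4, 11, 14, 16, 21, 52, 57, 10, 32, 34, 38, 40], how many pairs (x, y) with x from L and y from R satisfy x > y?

Take each right-half value and tally the left-half values above it:
r = 10: 11, 14, 16, 21, 52, 57 → 6
r = 32: 52, 57 → 2
r = 34: 52, 57 → 2
r = 38: 52, 57 → 2
r = 40: 52, 57 → 2
Cross-inversions: 6 + 2 + 2 + 2 + 2 = 14

14 split inversions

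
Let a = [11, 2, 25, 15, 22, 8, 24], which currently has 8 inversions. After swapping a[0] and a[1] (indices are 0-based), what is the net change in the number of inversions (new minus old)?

-1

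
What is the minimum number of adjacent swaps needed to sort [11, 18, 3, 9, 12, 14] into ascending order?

6 swaps

Minimum adjacent swaps = number of inversions (each swap of adjacent out-of-order elements removes one inversion and no swap can remove more).
Count inversions — for each element, later elements that are smaller:
11: 3, 9 → 2
18: 3, 9, 12, 14 → 4
3: none → 0
9: none → 0
12: none → 0
14: none → 0
Total inversions: 2 + 4 + 0 + 0 + 0 + 0 = 6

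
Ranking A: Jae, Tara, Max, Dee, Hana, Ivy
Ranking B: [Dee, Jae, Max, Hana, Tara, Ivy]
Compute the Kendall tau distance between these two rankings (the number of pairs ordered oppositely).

5

Assign each item its position (1..6) in the first ordering, then rewrite the second ordering as that position sequence:
positions: Jae→1, Tara→2, Max→3, Dee→4, Hana→5, Ivy→6
second ordering as positions: [4, 1, 3, 5, 2, 6]
Discordant pairs = inversions in this position sequence.
4: 1, 3, 2 → 3
1: 0
3: 2 → 1
5: 2 → 1
2: 0
6: 0
Total: 3 + 0 + 1 + 1 + 0 + 0 = 5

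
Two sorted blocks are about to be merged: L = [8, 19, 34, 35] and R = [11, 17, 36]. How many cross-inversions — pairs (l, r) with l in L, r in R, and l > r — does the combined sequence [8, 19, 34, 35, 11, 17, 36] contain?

Take each right-half value and tally the left-half values above it:
r = 11: 19, 34, 35 → 3
r = 17: 19, 34, 35 → 3
r = 36: none → 0
Cross-inversions: 3 + 3 + 0 = 6

There are 6 cross-inversions.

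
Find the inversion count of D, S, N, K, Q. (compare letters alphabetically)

Out-of-order index pairs (0-indexed):
(1,2): S > N
(1,3): S > K
(1,4): S > Q
(2,3): N > K
That's 4 pairs.

There are 4 inversions.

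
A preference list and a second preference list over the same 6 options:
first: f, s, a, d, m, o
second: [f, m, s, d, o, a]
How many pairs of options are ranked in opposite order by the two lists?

Assign each item its position (1..6) in the first ordering, then rewrite the second ordering as that position sequence:
positions: f→1, s→2, a→3, d→4, m→5, o→6
second ordering as positions: [1, 5, 2, 4, 6, 3]
Discordant pairs = inversions in this position sequence.
1: 0
5: 2, 4, 3 → 3
2: 0
4: 3 → 1
6: 3 → 1
3: 0
Total: 0 + 3 + 0 + 1 + 1 + 0 = 5

Pairs: 5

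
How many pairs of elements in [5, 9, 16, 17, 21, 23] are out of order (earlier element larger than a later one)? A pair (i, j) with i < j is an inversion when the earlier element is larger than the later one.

There are 0 inversions.

Listing every pair i<j with a[i]>a[j] (using 0-based positions):
(none)
That's 0 pairs.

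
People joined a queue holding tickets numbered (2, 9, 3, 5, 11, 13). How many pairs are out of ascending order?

Count, for each position, how many later elements it exceeds:
2 → none → 0
9 → 3, 5 → 2
3 → none → 0
5 → none → 0
11 → none → 0
13 → none → 0
Sum: 0 + 2 + 0 + 0 + 0 + 0 = 2

There are 2 inversions.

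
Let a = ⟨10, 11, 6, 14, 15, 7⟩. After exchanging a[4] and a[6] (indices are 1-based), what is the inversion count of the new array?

There are 5 inversions.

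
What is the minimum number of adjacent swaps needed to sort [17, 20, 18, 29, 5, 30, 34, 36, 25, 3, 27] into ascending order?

Each adjacent swap fixes exactly one inversion, so the minimum swap count equals the number of inversions.
Count inversions — for each element, later elements that are smaller:
17: 5, 3 → 2
20: 18, 5, 3 → 3
18: 5, 3 → 2
29: 5, 25, 3, 27 → 4
5: 3 → 1
30: 25, 3, 27 → 3
34: 25, 3, 27 → 3
36: 25, 3, 27 → 3
25: 3 → 1
3: none → 0
27: none → 0
Total inversions: 2 + 3 + 2 + 4 + 1 + 3 + 3 + 3 + 1 + 0 + 0 = 22

There are 22 adjacent swaps.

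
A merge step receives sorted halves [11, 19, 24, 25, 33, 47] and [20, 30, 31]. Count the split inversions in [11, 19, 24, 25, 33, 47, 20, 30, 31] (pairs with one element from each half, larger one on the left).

Count, for every r in R, how many entries of L exceed r:
r = 20: 24, 25, 33, 47 → 4
r = 30: 33, 47 → 2
r = 31: 33, 47 → 2
Cross-inversions: 4 + 2 + 2 = 8

8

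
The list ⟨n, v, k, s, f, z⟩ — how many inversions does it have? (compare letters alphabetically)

7 inversions

Element-by-element contributions:
n: 2
v: 3
k: 1
s: 1
f: 0
z: 0
Sum: 2 + 3 + 1 + 1 + 0 + 0 = 7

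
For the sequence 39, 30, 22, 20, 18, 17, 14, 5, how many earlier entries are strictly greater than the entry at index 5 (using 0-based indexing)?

5

The element at index 5 is 17.
Elements before it: 39, 30, 22, 20, 18
Those larger than 17: 39, 30, 22, 20, 18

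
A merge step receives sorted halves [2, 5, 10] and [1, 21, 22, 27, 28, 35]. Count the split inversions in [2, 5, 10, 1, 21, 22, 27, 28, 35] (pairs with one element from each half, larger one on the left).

3 split inversions

Count, for every r in R, how many entries of L exceed r:
r = 1: 2, 5, 10 → 3
r = 21: none → 0
r = 22: none → 0
r = 27: none → 0
r = 28: none → 0
r = 35: none → 0
Cross-inversions: 3 + 0 + 0 + 0 + 0 + 0 = 3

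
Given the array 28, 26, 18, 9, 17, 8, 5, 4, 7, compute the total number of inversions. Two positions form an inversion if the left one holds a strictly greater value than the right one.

33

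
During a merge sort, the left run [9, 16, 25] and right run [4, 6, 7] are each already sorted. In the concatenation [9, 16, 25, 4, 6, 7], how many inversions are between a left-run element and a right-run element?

9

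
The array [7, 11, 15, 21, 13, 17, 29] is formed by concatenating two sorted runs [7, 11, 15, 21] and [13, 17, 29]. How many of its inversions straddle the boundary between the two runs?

Take each right-half value and tally the left-half values above it:
r = 13: 15, 21 → 2
r = 17: 21 → 1
r = 29: none → 0
Cross-inversions: 2 + 1 + 0 = 3

3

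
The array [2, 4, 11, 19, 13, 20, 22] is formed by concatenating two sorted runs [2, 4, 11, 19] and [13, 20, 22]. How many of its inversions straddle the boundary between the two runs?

Cross-inversions: 1

Count, for every r in R, how many entries of L exceed r:
r = 13: 19 → 1
r = 20: none → 0
r = 22: none → 0
Cross-inversions: 1 + 0 + 0 = 1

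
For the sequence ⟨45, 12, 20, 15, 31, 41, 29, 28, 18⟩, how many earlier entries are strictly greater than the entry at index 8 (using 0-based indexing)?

The element at index 8 is 18.
Elements before it: 45, 12, 20, 15, 31, 41, 29, 28
Those larger than 18: 45, 20, 31, 41, 29, 28

6 such elements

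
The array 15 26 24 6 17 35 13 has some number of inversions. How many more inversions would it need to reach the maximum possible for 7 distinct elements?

Maximum inversions for 7 distinct elements is C(7, 2) = 7·6/2 = 21.
Current inversions — for each element, count later smaller elements:
15: 2
26: 4
24: 3
6: 0
17: 1
35: 1
13: 0
Current total: 2 + 4 + 3 + 0 + 1 + 1 + 0 = 11
Shortfall: 21 − 11 = 10

10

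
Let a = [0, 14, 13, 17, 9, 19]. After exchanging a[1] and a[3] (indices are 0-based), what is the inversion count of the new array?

There are 5 inversions.

Positions 1 and 3 hold 14 and 17; after swapping, the array is [0, 17, 13, 14, 9, 19].
Sweep left to right; for each value list the smaller values that follow it:
0 → none → 0
17 → 13, 14, 9 → 3
13 → 9 → 1
14 → 9 → 1
9 → none → 0
19 → none → 0
Sum: 0 + 3 + 1 + 1 + 0 + 0 = 5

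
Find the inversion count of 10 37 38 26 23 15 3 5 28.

There are 23 inversions.

For each element, count later entries that are smaller:
10: 2
37: 6
38: 6
26: 4
23: 3
15: 2
3: 0
5: 0
28: 0
Sum: 2 + 6 + 6 + 4 + 3 + 2 + 0 + 0 + 0 = 23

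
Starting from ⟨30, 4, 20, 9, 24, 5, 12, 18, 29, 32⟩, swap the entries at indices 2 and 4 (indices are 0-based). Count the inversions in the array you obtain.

Positions 2 and 4 hold 20 and 24; after swapping, the array is [30, 4, 24, 9, 20, 5, 12, 18, 29, 32].
Element-by-element contributions:
30: 8
4: 0
24: 5
9: 1
20: 3
5: 0
12: 0
18: 0
29: 0
32: 0
Sum: 8 + 0 + 5 + 1 + 3 + 0 + 0 + 0 + 0 + 0 = 17

17 inversions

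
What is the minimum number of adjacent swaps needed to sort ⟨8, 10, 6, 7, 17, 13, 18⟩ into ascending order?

5 swaps

Each adjacent swap fixes exactly one inversion, so the minimum swap count equals the number of inversions.
Count inversions — for each element, later elements that are smaller:
8: 6, 7 → 2
10: 6, 7 → 2
6: none → 0
7: none → 0
17: 13 → 1
13: none → 0
18: none → 0
Total inversions: 2 + 2 + 0 + 0 + 1 + 0 + 0 = 5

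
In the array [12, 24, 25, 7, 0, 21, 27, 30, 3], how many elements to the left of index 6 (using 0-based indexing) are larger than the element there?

0 such elements

The element at index 6 is 27.
Elements before it: 12, 24, 25, 7, 0, 21
None of them are larger than 27.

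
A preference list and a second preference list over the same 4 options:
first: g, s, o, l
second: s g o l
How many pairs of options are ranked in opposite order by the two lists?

1 pair

Assign each item its position (1..4) in the first ordering, then rewrite the second ordering as that position sequence:
positions: g→1, s→2, o→3, l→4
second ordering as positions: [2, 1, 3, 4]
Discordant pairs = inversions in this position sequence.
2: 1 → 1
1: 0
3: 0
4: 0
Total: 1 + 0 + 0 + 0 = 1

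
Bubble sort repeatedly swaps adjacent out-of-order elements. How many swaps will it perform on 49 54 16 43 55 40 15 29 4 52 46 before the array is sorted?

Each adjacent swap fixes exactly one inversion, so the minimum swap count equals the number of inversions.
Count inversions — for each element, later elements that are smaller:
49: 16, 43, 40, 15, 29, 4, 46 → 7
54: 16, 43, 40, 15, 29, 4, 52, 46 → 8
16: 15, 4 → 2
43: 40, 15, 29, 4 → 4
55: 40, 15, 29, 4, 52, 46 → 6
40: 15, 29, 4 → 3
15: 4 → 1
29: 4 → 1
4: none → 0
52: 46 → 1
46: none → 0
Total inversions: 7 + 8 + 2 + 4 + 6 + 3 + 1 + 1 + 0 + 1 + 0 = 33

33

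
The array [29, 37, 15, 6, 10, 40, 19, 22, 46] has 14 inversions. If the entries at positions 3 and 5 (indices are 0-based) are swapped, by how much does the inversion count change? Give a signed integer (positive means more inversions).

Positions 3 and 5 hold 6 and 40; after swapping, the array is [29, 37, 15, 40, 10, 6, 19, 22, 46].
Sweep left to right; for each value list the smaller values that follow it:
29: 5
37: 5
15: 2
40: 4
10: 1
6: 0
19: 0
22: 0
46: 0
Sum: 5 + 5 + 2 + 4 + 1 + 0 + 0 + 0 + 0 = 17
Change: 17 − 14 = +3

+3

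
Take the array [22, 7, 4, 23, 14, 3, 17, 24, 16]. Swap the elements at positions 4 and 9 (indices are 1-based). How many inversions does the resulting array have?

There are 13 inversions.

Positions 4 and 9 hold 23 and 16; after swapping, the array is [22, 7, 4, 16, 14, 3, 17, 24, 23].
Count, for each position, how many later elements it exceeds:
22: 6
7: 2
4: 1
16: 2
14: 1
3: 0
17: 0
24: 1
23: 0
Sum: 6 + 2 + 1 + 2 + 1 + 0 + 0 + 1 + 0 = 13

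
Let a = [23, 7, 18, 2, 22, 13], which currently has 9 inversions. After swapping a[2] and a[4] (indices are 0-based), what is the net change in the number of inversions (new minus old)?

Positions 2 and 4 hold 18 and 22; after swapping, the array is [23, 7, 22, 2, 18, 13].
Count, for each position, how many later elements it exceeds:
23 → 7, 22, 2, 18, 13 → 5
7 → 2 → 1
22 → 2, 18, 13 → 3
2 → none → 0
18 → 13 → 1
13 → none → 0
Sum: 5 + 1 + 3 + 0 + 1 + 0 = 10
Change: 10 − 9 = +1

+1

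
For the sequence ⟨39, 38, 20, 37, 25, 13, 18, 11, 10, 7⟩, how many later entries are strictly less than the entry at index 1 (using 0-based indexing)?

8

The element at index 1 is 38.
Elements after it: 20, 37, 25, 13, 18, 11, 10, 7
Those smaller than 38: 20, 37, 25, 13, 18, 11, 10, 7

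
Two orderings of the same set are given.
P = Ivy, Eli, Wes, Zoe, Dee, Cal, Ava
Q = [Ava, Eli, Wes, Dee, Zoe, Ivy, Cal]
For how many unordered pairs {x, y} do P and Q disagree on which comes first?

Assign each item its position (1..7) in the first ordering, then rewrite the second ordering as that position sequence:
positions: Ivy→1, Eli→2, Wes→3, Zoe→4, Dee→5, Cal→6, Ava→7
second ordering as positions: [7, 2, 3, 5, 4, 1, 6]
Discordant pairs = inversions in this position sequence.
7: 2, 3, 5, 4, 1, 6 → 6
2: 1 → 1
3: 1 → 1
5: 4, 1 → 2
4: 1 → 1
1: 0
6: 0
Total: 6 + 1 + 1 + 2 + 1 + 0 + 0 = 11

There are 11 disagreeing pairs.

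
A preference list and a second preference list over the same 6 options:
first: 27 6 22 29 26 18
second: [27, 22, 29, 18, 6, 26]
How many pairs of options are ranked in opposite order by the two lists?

Assign each item its position (1..6) in the first ordering, then rewrite the second ordering as that position sequence:
positions: 27→1, 6→2, 22→3, 29→4, 26→5, 18→6
second ordering as positions: [1, 3, 4, 6, 2, 5]
Discordant pairs = inversions in this position sequence.
1: 0
3: 2 → 1
4: 2 → 1
6: 2, 5 → 2
2: 0
5: 0
Total: 0 + 1 + 1 + 2 + 0 + 0 = 4

4 pairs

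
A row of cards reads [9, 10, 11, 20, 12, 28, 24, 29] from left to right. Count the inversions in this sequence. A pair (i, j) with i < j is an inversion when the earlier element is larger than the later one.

Sweep left to right; for each value list the smaller values that follow it:
9 → none → 0
10 → none → 0
11 → none → 0
20 → 12 → 1
12 → none → 0
28 → 24 → 1
24 → none → 0
29 → none → 0
Sum: 0 + 0 + 0 + 1 + 0 + 1 + 0 + 0 = 2

2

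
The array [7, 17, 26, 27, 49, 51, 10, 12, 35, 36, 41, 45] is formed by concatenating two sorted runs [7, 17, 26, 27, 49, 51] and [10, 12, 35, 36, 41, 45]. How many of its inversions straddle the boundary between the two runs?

18 cross-inversions

Take each right-half value and tally the left-half values above it:
r = 10: 17, 26, 27, 49, 51 → 5
r = 12: 17, 26, 27, 49, 51 → 5
r = 35: 49, 51 → 2
r = 36: 49, 51 → 2
r = 41: 49, 51 → 2
r = 45: 49, 51 → 2
Cross-inversions: 5 + 5 + 2 + 2 + 2 + 2 = 18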